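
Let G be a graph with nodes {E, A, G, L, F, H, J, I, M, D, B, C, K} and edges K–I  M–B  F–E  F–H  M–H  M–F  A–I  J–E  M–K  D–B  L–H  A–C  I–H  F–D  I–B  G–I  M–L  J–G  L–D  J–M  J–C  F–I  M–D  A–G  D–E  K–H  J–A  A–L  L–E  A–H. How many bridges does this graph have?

0

The edges on the cycle M-L-D-M are not bridges since each lies on that cycle.
Every edge lies on some cycle, so there are no bridges.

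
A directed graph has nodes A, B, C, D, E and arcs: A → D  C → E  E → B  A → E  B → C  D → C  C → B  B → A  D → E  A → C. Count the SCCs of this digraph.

1

{A, B, C, D, E} are all mutually reachable — one SCC of size 5.
That gives 1 strongly connected component.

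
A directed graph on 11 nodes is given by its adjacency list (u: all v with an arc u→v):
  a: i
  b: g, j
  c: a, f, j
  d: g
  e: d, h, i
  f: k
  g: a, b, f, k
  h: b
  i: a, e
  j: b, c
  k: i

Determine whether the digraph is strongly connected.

From f we can reach every vertex (a, b, c, d, e, f, g, h, i, j, k), and every vertex can reach f (a, b, c, d, e, f, g, h, i, j, k). So the whole graph is one strongly connected component.

Yes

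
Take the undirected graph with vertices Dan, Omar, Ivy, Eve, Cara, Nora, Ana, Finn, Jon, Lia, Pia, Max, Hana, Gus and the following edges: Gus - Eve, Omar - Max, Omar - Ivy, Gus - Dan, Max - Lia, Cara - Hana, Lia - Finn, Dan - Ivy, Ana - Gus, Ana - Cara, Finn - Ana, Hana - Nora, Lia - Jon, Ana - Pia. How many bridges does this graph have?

6

The edges on the cycle Omar-Max-Lia-Finn-Ana-Gus-Dan-Ivy-Omar are not bridges since each lies on that cycle.
But removing Cara - Ana disconnects Cara from Ana; removing Hana - Nora disconnects Hana from Nora; removing Ana - Pia disconnects Ana from Pia; removing Eve - Gus disconnects Eve from Gus — these are bridges.
In total 6 edges are bridges.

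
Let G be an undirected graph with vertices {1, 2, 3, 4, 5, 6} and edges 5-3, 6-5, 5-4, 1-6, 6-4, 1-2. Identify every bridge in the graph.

The edges on the cycle 6-5-4-6 are not bridges since each lies on that cycle.
But removing 2-1 disconnects 2 from 1; removing 6-1 disconnects 6 from 1; removing 3-5 disconnects 3 from 5 — these are bridges.

1-2, 1-6, 3-5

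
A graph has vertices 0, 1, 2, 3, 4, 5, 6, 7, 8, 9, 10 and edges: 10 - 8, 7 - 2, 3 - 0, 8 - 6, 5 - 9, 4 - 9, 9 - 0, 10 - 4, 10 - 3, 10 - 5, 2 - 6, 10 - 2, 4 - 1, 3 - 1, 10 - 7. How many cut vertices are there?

Removing 10 increases the component count from 1 to 2, so 10 is a cut vertex.
By contrast removing 1 leaves 1 component; it is not a cut vertex. No other vertex is a cut vertex either.

1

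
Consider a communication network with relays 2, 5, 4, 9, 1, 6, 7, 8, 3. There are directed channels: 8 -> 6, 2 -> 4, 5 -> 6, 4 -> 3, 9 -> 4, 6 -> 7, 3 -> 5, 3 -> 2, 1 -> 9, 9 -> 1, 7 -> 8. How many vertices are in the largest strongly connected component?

3

{2, 3, 4} are all mutually reachable — one SCC of size 3.
{6, 7, 8} are all mutually reachable — one SCC of size 3.
{1, 9} are all mutually reachable — one SCC of size 2.
{5} is an SCC by itself.
The largest has 3 vertices.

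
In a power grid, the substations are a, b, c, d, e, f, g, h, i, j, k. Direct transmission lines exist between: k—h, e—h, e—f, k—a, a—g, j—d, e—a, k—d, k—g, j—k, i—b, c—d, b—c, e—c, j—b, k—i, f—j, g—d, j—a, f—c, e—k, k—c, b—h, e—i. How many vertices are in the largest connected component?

11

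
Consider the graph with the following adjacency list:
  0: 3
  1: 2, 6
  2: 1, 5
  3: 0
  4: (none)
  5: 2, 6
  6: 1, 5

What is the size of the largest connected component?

4

4 is isolated — a component by itself.
Starting from 0 we can reach 0, 3. That is one component of size 2.
Starting from 1 we can reach 1, 2, 5, 6. That is one component of size 4.
The largest has 4 vertices.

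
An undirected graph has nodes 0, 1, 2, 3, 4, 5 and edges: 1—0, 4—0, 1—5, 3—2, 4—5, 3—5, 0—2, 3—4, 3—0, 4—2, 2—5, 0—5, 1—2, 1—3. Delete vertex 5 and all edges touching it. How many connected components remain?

1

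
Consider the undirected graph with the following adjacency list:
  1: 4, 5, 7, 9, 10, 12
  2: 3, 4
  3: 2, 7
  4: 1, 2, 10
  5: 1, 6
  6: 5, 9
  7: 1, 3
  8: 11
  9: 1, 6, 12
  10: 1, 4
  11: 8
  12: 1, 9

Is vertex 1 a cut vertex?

Yes

Deleting 1 raises the number of components from 2 to 3, so 1 is a cut vertex.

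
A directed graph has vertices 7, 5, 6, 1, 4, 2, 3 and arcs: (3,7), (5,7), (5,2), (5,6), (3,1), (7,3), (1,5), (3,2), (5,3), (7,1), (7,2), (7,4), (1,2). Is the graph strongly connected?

There is no directed path from 6 to 1, so the graph is not strongly connected.

No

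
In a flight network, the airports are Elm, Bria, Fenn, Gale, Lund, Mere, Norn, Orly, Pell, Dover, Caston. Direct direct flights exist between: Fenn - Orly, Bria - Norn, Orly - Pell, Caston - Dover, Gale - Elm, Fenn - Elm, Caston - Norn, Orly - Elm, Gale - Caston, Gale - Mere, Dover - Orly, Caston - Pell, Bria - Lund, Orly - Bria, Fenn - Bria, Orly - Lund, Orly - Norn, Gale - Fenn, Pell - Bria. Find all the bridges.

The edges on the cycle Gale-Fenn-Orly-Pell-Caston-Gale are not bridges since each lies on that cycle.
But removing Mere - Gale disconnects Mere from Gale — this is a bridge.

Gale-Mere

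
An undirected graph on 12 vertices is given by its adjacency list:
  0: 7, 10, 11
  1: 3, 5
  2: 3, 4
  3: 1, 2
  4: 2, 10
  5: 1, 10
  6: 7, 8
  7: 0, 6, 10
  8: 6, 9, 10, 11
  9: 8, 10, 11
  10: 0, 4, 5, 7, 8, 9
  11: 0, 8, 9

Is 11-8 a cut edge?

No

After removing 11-8, the path 11-9-8 still connects them, so the edge is not a bridge.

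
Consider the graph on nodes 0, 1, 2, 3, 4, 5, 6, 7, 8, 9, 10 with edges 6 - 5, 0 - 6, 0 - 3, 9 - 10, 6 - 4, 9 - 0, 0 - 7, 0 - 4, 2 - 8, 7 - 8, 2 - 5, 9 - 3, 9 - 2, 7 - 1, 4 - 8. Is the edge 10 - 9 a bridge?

Removing 10 - 9 leaves no path between 10 and 9: the component count goes from 1 to 2. So it is a bridge.

Yes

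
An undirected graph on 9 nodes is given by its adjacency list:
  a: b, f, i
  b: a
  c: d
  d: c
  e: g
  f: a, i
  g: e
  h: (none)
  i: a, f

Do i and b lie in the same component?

From i we can reach a, b, f, i, which includes b.

Yes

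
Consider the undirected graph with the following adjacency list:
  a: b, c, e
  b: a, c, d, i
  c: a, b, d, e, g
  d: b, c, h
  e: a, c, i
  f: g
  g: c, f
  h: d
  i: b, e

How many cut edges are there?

The edges on the cycle c-e-a-c are not bridges since each lies on that cycle.
But removing f-g disconnects f from g; removing g-c disconnects g from c; removing h-d disconnects h from d — these are bridges.
That makes 3 bridges.

3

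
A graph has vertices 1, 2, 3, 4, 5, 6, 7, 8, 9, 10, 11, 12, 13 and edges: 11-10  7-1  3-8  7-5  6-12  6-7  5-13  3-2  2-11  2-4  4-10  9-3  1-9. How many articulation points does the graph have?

Removing 1 increases the component count from 1 to 2, so 1 is a cut vertex.
Removing 2 increases the component count from 1 to 2, so 2 is a cut vertex.
Removing 3 increases the component count from 1 to 3, so 3 is a cut vertex.
Likewise 5, 6, 7, 9 are cut vertices.
By contrast removing 4 leaves 1 component; it is not a cut vertex. No other vertex is a cut vertex either.

7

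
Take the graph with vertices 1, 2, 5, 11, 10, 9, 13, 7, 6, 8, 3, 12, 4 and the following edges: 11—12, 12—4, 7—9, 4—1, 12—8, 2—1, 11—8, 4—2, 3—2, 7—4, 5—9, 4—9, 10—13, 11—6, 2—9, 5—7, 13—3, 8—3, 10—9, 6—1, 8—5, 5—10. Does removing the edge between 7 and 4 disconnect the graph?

After removing 7—4, the path 7-9-4 still connects them, so the edge is not a bridge.

No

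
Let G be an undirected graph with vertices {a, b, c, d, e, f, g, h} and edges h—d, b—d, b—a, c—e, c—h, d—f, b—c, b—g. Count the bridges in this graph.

The edges on the cycle b-c-h-d-b are not bridges since each lies on that cycle.
But removing c—e disconnects c from e; removing d—f disconnects d from f; removing b—a disconnects b from a; removing b—g disconnects b from g — these are bridges.
That makes 4 bridges.

4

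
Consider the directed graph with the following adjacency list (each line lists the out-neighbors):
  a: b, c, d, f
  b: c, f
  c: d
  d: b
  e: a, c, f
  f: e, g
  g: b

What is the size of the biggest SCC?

7

{a, b, c, d, e, f, g} are all mutually reachable — one SCC of size 7.
The largest has 7 vertices.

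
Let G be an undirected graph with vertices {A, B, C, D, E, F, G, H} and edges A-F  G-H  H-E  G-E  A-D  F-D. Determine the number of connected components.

4

C is isolated — a component by itself.
B is isolated — a component by itself.
Starting from E we can reach E, G, H. That is one component of size 3.
Starting from A we can reach A, D, F. That is one component of size 3.
Total: 4 components.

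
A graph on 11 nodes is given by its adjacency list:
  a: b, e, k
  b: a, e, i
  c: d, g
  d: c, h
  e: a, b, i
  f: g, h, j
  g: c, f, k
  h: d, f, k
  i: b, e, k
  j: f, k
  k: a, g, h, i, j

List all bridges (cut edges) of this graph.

none

The edges on the cycle a-e-b-a are not bridges since each lies on that cycle.
Every edge lies on some cycle, so there are no bridges.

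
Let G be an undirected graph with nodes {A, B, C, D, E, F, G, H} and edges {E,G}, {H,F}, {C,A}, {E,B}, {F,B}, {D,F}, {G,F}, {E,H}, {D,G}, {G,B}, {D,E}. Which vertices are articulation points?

Removing A, for instance, still leaves 2 components. No single vertex removal increases the component count — the graph has no articulation points.

none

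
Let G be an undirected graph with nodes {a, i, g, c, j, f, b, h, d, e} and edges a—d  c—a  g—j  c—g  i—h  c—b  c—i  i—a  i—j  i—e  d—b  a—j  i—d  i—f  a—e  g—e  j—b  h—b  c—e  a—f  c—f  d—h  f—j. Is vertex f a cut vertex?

No

Deleting f leaves 1 component (was 1) (its neighbors a, c, i, j remain connected to each other), so f is not a cut vertex.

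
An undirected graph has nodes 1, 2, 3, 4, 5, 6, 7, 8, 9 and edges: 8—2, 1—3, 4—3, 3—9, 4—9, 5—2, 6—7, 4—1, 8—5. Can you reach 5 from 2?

Yes

From 2 we can reach 2, 5, 8, which includes 5.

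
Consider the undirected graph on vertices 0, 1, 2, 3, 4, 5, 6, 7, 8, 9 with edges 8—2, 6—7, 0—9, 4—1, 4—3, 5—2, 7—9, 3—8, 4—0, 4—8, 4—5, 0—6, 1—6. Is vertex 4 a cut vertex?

Yes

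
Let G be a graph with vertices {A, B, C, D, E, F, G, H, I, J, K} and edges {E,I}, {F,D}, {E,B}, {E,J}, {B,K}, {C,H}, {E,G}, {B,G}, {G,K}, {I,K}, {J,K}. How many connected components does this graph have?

A is isolated — a component by itself.
Starting from C we can reach C, H. That is one component of size 2.
Starting from D we can reach D, F. That is one component of size 2.
Starting from B we can reach B, E, G, I, J, K. That is one component of size 6.
Total: 4 components.

4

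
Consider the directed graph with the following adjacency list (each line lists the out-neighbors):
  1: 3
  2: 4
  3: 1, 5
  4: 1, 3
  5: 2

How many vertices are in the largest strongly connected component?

5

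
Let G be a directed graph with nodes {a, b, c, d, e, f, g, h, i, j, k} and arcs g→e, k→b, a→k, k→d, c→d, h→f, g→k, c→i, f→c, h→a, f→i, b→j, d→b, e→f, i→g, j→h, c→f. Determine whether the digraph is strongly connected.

From c we can reach every vertex (a, b, c, d, e, f, g, h, i, j, k), and every vertex can reach c (a, b, c, d, e, f, g, h, i, j, k). So the whole graph is one strongly connected component.

Yes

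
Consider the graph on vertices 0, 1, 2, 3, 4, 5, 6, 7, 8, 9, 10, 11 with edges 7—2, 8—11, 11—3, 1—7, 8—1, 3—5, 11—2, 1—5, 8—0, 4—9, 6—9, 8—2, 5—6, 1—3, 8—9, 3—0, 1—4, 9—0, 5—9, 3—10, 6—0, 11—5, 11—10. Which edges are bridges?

none

The edges on the cycle 8-1-7-2-11-8 are not bridges since each lies on that cycle.
Every edge lies on some cycle, so there are no bridges.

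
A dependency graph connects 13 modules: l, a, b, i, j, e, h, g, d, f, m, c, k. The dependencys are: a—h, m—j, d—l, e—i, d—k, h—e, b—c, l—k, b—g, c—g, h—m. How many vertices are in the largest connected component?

6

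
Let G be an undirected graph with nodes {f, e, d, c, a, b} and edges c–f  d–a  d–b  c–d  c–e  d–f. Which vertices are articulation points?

c, d

Removing c increases the component count from 1 to 2, so c is a cut vertex.
Removing d increases the component count from 1 to 3, so d is a cut vertex.
By contrast removing f leaves 1 component; it is not a cut vertex. No other vertex is a cut vertex either.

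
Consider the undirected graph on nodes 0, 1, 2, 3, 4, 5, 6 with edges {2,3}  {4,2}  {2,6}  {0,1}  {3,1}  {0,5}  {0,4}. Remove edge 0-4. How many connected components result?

0 and 4 are still connected via 0-1-3-2-4, so the component count stays at 1.

1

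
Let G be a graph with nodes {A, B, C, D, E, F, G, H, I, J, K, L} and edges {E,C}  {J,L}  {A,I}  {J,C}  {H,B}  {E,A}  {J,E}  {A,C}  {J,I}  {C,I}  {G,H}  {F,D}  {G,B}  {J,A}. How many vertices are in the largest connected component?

6

K is isolated — a component by itself.
Starting from D we can reach D, F. That is one component of size 2.
Starting from B we can reach B, G, H. That is one component of size 3.
Starting from A we can reach A, C, E, I, J, L. That is one component of size 6.
The largest has 6 vertices.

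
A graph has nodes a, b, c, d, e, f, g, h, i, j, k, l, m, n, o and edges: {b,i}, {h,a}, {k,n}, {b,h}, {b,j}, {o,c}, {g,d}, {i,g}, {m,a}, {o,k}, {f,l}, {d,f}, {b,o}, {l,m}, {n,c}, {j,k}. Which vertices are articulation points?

b

Removing b increases the component count from 2 to 3, so b is a cut vertex.
By contrast removing l leaves 2 components; it is not a cut vertex. No other vertex is a cut vertex either.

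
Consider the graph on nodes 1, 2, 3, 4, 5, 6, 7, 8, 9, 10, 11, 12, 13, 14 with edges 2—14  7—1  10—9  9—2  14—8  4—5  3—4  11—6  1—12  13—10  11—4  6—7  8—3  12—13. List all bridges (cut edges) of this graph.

4-5

The edges on the cycle 11-6-7-1-12-13-10-9-2-14-8-3-4-11 are not bridges since each lies on that cycle.
But removing 4—5 disconnects 4 from 5 — this is a bridge.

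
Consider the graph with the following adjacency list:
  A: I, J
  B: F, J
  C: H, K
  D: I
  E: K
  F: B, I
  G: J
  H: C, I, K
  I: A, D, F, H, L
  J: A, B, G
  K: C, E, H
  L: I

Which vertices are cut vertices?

H, I, J, K

Removing H increases the component count from 1 to 2, so H is a cut vertex.
Removing I increases the component count from 1 to 4, so I is a cut vertex.
Removing J increases the component count from 1 to 2, so J is a cut vertex.
Likewise K is a cut vertex.
By contrast removing F leaves 1 component; it is not a cut vertex. No other vertex is a cut vertex either.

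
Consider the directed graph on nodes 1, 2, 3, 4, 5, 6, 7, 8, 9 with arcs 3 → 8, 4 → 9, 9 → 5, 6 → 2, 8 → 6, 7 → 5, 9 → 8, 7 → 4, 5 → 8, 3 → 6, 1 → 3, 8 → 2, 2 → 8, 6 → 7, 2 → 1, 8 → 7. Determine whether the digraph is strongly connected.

Yes

From 5 we can reach every vertex (1, 2, 3, 4, 5, 6, 7, 8, 9), and every vertex can reach 5 (1, 2, 3, 4, 5, 6, 7, 8, 9). So the whole graph is one strongly connected component.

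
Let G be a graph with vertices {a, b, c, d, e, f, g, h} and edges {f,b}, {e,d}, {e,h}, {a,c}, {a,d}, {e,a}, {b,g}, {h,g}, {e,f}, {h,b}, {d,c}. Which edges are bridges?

The edges on the cycle e-a-c-d-e are not bridges since each lies on that cycle.
Every edge lies on some cycle, so there are no bridges.

none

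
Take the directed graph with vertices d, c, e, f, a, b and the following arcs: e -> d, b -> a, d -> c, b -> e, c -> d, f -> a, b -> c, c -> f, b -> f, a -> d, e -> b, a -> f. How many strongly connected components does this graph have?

2

{a, c, d, f} are all mutually reachable — one SCC of size 4.
{b, e} are all mutually reachable — one SCC of size 2.
That gives 2 strongly connected components.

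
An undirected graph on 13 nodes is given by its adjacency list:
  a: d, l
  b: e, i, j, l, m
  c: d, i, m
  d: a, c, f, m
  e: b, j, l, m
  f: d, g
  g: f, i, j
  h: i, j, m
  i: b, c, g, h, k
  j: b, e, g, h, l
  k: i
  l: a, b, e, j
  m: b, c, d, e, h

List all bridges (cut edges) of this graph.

The edges on the cycle i-g-j-h-i are not bridges since each lies on that cycle.
But removing i-k disconnects i from k — this is a bridge.

i-k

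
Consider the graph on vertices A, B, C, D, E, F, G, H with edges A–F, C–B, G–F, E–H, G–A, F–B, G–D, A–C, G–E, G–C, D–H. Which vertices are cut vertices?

G

Removing G increases the component count from 1 to 2, so G is a cut vertex.
By contrast removing A leaves 1 component; it is not a cut vertex. No other vertex is a cut vertex either.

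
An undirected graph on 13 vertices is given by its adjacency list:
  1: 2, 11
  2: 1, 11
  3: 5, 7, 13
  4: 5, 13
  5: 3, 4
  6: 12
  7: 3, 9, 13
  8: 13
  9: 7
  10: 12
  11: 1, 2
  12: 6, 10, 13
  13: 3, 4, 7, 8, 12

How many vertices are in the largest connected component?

10

Starting from 1 we can reach 1, 2, 11. That is one component of size 3.
Starting from 3 we can reach 3, 4, 5, 6, 7, 8, 9, 10, 12, 13. That is one component of size 10.
The largest has 10 vertices.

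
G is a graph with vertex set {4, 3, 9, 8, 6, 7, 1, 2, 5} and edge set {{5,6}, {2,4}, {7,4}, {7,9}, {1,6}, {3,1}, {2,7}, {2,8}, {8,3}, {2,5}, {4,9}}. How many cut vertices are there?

1

Removing 2 increases the component count from 1 to 2, so 2 is a cut vertex.
By contrast removing 3 leaves 1 component; it is not a cut vertex. No other vertex is a cut vertex either.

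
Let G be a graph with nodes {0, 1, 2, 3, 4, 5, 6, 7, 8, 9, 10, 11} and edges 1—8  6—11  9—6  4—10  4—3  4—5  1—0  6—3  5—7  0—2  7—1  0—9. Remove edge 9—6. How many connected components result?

1

9 and 6 are still connected via 9-0-1-7-5-4-3-6, so the component count stays at 1.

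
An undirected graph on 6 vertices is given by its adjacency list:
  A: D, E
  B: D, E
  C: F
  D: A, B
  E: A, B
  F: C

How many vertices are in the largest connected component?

4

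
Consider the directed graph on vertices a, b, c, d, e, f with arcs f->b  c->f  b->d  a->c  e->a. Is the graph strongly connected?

There is no directed path from b to c, so the graph is not strongly connected.

No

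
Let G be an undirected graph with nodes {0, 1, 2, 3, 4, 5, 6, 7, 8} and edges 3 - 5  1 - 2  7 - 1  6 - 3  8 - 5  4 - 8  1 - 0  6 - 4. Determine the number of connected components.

2

Starting from 0 we can reach 0, 1, 2, 7. That is one component of size 4.
Starting from 3 we can reach 3, 4, 5, 6, 8. That is one component of size 5.
Total: 2 components.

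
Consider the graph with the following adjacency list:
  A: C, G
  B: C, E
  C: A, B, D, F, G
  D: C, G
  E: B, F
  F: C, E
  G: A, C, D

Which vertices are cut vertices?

Removing C increases the component count from 1 to 2, so C is a cut vertex.
By contrast removing D leaves 1 component; it is not a cut vertex. No other vertex is a cut vertex either.

C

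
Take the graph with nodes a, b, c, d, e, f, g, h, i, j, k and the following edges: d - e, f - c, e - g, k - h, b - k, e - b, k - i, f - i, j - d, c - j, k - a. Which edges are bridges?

a-k, e-g, h-k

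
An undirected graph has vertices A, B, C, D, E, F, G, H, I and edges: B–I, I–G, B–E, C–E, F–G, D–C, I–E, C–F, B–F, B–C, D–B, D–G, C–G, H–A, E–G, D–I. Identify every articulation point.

Removing B, for instance, still leaves 2 components. No single vertex removal increases the component count — the graph has no articulation points.

none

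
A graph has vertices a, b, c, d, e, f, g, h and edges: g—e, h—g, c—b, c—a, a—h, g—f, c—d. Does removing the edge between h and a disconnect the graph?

Removing h—a leaves no path between h and a: the component count goes from 1 to 2. So it is a bridge.

Yes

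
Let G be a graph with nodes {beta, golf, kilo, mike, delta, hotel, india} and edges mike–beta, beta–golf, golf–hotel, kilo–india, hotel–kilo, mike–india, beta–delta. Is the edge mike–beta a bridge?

No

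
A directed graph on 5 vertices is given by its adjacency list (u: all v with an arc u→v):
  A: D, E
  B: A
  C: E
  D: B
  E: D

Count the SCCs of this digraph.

{A, B, D, E} are all mutually reachable — one SCC of size 4.
{C} is an SCC by itself.
That gives 2 strongly connected components.

2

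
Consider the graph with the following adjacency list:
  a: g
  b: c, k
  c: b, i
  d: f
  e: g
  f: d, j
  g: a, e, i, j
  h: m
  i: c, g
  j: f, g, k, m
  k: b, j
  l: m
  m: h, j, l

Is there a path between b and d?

From b we can reach a, b, c, d, e, f, g, h, i, j, k, l, m, which includes d.

Yes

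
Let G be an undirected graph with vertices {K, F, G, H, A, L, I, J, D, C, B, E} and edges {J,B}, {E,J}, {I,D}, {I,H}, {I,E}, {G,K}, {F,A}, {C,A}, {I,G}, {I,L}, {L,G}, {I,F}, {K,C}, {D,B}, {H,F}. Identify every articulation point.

Removing I increases the component count from 1 to 2, so I is a cut vertex.
By contrast removing L leaves 1 component; it is not a cut vertex. No other vertex is a cut vertex either.

I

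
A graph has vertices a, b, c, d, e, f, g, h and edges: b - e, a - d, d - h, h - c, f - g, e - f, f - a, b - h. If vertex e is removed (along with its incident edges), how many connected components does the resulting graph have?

With e gone, the remaining components are: {a, b, c, d, f, g, h}.
That is 1 component.

1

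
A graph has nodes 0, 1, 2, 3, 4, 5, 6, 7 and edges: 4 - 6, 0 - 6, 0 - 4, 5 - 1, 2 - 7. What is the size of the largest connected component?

3

3 is isolated — a component by itself.
Starting from 2 we can reach 2, 7. That is one component of size 2.
Starting from 1 we can reach 1, 5. That is one component of size 2.
Starting from 0 we can reach 0, 4, 6. That is one component of size 3.
The largest has 3 vertices.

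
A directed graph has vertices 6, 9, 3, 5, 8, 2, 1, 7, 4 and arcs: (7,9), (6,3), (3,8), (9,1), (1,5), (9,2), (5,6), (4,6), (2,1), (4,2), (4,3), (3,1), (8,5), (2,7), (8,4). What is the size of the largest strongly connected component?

{1, 2, 3, 4, 5, 6, 7, 8, 9} are all mutually reachable — one SCC of size 9.
The largest has 9 vertices.

9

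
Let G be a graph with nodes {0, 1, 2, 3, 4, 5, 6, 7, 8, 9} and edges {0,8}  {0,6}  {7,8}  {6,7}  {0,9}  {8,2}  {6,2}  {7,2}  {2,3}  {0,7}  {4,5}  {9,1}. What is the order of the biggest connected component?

8

Starting from 4 we can reach 4, 5. That is one component of size 2.
Starting from 0 we can reach 0, 1, 2, 3, 6, 7, 8, 9. That is one component of size 8.
The largest has 8 vertices.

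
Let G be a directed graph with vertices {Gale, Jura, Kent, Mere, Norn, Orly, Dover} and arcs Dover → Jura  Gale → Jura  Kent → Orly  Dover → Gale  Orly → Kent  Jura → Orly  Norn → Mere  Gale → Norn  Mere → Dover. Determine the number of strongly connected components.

3

{Gale, Mere, Norn, Dover} are all mutually reachable — one SCC of size 4.
{Kent, Orly} are all mutually reachable — one SCC of size 2.
{Jura} is an SCC by itself.
That gives 3 strongly connected components.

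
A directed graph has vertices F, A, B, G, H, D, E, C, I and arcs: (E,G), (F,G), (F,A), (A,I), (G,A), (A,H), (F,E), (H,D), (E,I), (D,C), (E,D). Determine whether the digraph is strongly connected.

No

There is no directed path from G to E, so the graph is not strongly connected.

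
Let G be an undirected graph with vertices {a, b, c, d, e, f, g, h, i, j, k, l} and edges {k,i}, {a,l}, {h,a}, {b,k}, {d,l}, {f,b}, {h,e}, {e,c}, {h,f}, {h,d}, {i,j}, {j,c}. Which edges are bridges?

none

The edges on the cycle h-a-l-d-h are not bridges since each lies on that cycle.
Every edge lies on some cycle, so there are no bridges.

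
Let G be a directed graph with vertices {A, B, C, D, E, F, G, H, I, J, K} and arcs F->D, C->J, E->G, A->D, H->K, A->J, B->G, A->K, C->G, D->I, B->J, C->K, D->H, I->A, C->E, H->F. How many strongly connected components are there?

7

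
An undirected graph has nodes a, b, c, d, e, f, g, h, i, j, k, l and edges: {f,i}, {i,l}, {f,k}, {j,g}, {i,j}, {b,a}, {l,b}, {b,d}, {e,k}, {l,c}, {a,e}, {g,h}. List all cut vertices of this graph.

b, g, i, j, l

Removing b increases the component count from 1 to 2, so b is a cut vertex.
Removing g increases the component count from 1 to 2, so g is a cut vertex.
Removing i increases the component count from 1 to 2, so i is a cut vertex.
Likewise j, l are cut vertices.
By contrast removing a leaves 1 component; it is not a cut vertex. No other vertex is a cut vertex either.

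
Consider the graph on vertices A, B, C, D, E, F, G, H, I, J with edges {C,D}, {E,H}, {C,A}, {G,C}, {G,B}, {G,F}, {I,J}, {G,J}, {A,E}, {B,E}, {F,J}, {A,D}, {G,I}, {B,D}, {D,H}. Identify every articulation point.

Removing G increases the component count from 1 to 2, so G is a cut vertex.
By contrast removing F leaves 1 component; it is not a cut vertex. No other vertex is a cut vertex either.

G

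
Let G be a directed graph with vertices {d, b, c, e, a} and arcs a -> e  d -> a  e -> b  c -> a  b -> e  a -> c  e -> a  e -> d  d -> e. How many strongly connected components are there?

1

{a, b, c, d, e} are all mutually reachable — one SCC of size 5.
That gives 1 strongly connected component.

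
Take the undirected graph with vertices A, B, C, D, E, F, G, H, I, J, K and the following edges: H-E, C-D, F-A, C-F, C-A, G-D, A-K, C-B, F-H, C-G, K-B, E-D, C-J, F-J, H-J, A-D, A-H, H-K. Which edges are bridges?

The edges on the cycle C-F-J-H-A-C are not bridges since each lies on that cycle.
Every edge lies on some cycle, so there are no bridges.

none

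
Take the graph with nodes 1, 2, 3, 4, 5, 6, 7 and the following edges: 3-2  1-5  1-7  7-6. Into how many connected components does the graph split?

4 is isolated — a component by itself.
Starting from 2 we can reach 2, 3. That is one component of size 2.
Starting from 1 we can reach 1, 5, 6, 7. That is one component of size 4.
Total: 3 components.

3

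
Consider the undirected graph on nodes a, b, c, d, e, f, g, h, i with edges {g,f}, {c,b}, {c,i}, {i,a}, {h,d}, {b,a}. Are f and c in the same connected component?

The component containing f is {f, g}, and c is not in it.

No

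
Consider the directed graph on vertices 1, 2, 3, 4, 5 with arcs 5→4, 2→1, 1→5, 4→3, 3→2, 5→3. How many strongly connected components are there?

{1, 2, 3, 4, 5} are all mutually reachable — one SCC of size 5.
That gives 1 strongly connected component.

1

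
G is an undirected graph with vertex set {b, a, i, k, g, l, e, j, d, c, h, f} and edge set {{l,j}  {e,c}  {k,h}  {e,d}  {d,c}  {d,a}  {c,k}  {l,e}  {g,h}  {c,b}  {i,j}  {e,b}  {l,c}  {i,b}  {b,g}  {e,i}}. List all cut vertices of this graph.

Removing d increases the component count from 2 to 3, so d is a cut vertex.
By contrast removing h leaves 2 components; it is not a cut vertex. No other vertex is a cut vertex either.

d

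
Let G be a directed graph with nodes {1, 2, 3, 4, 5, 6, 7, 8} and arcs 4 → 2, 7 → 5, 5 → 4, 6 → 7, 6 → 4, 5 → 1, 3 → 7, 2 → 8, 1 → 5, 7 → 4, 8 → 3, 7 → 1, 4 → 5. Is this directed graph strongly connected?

There is no directed path from 8 to 6, so the graph is not strongly connected.

No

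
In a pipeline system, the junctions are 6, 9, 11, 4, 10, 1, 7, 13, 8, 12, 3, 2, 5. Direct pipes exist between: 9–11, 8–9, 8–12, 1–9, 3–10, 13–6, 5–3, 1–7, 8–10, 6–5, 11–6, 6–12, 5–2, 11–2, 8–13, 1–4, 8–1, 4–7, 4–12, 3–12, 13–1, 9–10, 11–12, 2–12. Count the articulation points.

0

Removing 3, for instance, still leaves 1 component. No single vertex removal increases the component count — the graph has no articulation points.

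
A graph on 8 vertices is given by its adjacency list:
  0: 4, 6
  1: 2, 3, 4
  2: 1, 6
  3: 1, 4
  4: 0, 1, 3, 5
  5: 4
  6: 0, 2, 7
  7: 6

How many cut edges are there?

The edges on the cycle 4-0-6-2-1-4 are not bridges since each lies on that cycle.
But removing 6-7 disconnects 6 from 7; removing 5-4 disconnects 5 from 4 — these are bridges.
That makes 2 bridges.

2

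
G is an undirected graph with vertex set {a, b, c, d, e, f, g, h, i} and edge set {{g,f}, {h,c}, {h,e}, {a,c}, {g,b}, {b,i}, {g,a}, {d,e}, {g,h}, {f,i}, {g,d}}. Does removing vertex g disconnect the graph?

Yes

Deleting g raises the number of components from 1 to 2, so g is a cut vertex.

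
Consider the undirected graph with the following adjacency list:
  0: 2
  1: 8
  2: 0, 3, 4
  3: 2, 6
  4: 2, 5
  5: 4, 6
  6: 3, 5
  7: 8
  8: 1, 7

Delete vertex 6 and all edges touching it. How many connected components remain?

2

With 6 gone, the remaining components are: {1, 7, 8}; {0, 2, 3, 4, 5}.
That is 2 components.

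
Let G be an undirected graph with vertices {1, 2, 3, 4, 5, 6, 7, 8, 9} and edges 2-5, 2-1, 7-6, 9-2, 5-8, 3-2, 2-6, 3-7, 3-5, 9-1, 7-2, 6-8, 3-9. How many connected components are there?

4 is isolated — a component by itself.
Starting from 1 we can reach 1, 2, 3, 5, 6, 7, 8, 9. That is one component of size 8.
Total: 2 components.

2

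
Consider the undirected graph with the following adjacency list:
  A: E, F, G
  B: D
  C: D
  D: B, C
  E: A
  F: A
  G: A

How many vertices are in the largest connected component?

Starting from B we can reach B, C, D. That is one component of size 3.
Starting from A we can reach A, E, F, G. That is one component of size 4.
The largest has 4 vertices.

4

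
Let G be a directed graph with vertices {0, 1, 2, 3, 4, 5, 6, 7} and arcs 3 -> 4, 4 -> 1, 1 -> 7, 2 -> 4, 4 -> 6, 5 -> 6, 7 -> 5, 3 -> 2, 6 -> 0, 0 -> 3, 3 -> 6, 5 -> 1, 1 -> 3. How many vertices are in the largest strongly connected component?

{0, 1, 2, 3, 4, 5, 6, 7} are all mutually reachable — one SCC of size 8.
The largest has 8 vertices.

8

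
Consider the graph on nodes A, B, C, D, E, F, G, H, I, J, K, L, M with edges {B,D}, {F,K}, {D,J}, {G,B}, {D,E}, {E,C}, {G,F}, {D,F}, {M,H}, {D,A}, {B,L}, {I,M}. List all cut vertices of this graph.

B, D, E, F, M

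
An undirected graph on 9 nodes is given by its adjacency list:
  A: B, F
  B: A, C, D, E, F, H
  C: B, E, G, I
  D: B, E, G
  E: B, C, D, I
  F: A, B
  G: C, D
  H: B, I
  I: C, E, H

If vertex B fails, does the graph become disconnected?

Yes

Deleting B raises the number of components from 1 to 2, so B is a cut vertex.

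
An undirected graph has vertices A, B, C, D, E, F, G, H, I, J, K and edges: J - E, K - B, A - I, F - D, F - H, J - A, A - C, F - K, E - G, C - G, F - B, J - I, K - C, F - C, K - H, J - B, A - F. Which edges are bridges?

D-F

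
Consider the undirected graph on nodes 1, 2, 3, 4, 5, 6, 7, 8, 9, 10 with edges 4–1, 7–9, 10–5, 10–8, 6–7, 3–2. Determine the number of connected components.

4

Starting from 1 we can reach 1, 4. That is one component of size 2.
Starting from 2 we can reach 2, 3. That is one component of size 2.
Starting from 5 we can reach 5, 8, 10. That is one component of size 3.
Starting from 6 we can reach 6, 7, 9. That is one component of size 3.
Total: 4 components.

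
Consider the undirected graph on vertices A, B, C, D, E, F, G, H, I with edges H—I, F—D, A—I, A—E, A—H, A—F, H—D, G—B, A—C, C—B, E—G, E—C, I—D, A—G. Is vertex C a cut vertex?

Deleting C leaves 1 component (was 1) (its neighbors A, B, E remain connected to each other), so C is not a cut vertex.

No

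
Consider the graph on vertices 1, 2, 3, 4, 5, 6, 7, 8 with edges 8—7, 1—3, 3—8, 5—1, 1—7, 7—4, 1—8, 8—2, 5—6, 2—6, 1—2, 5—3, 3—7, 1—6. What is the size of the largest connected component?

8

Starting from 1 we can reach 1, 2, 3, 4, 5, 6, 7, 8. That is one component of size 8.
The largest has 8 vertices.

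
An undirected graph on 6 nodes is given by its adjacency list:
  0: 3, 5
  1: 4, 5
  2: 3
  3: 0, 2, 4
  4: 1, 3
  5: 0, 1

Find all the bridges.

2-3

The edges on the cycle 5-0-3-4-1-5 are not bridges since each lies on that cycle.
But removing 3-2 disconnects 3 from 2 — this is a bridge.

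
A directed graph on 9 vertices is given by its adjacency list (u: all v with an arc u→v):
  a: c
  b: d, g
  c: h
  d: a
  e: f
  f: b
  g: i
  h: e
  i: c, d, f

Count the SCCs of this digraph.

1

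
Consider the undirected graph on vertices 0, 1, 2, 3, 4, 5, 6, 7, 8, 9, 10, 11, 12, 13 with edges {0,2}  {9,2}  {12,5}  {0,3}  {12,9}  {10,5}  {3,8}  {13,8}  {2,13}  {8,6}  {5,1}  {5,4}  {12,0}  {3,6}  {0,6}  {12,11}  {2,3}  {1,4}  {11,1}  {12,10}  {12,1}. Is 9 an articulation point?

Deleting 9 leaves 2 components (was 2), so 9 is not a cut vertex.

No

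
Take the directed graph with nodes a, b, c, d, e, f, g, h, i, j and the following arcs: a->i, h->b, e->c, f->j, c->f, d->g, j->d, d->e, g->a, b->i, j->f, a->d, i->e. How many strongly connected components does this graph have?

3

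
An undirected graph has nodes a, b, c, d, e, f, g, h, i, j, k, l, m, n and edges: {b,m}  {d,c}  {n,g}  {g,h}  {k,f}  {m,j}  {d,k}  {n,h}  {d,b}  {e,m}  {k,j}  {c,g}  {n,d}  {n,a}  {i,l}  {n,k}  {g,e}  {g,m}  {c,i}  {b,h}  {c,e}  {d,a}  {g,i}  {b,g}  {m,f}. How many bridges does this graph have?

The edges on the cycle d-c-i-g-b-d are not bridges since each lies on that cycle.
But removing l–i disconnects l from i — this is a bridge.

1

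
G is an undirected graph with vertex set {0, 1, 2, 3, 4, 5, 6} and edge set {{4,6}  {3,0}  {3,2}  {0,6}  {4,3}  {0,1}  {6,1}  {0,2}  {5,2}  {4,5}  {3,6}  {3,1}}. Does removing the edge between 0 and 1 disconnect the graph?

No

After removing 0—1, the path 0-3-1 still connects them, so the edge is not a bridge.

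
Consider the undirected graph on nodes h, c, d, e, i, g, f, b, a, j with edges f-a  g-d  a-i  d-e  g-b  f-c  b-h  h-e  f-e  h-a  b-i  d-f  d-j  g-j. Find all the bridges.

c-f

The edges on the cycle g-d-f-e-h-b-g are not bridges since each lies on that cycle.
But removing f-c disconnects f from c — this is a bridge.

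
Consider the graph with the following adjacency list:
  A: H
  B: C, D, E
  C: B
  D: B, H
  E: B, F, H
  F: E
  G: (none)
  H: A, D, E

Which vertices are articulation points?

B, E, H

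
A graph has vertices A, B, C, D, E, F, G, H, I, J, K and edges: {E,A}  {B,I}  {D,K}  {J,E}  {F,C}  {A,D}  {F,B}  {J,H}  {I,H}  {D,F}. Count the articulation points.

2

Removing D increases the component count from 2 to 3, so D is a cut vertex.
Removing F increases the component count from 2 to 3, so F is a cut vertex.
By contrast removing H leaves 2 components; it is not a cut vertex. No other vertex is a cut vertex either.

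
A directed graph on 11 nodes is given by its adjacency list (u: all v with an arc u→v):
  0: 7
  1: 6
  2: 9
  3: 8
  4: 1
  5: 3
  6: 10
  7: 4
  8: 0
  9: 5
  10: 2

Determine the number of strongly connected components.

1

{0, 1, 2, 3, 4, 5, 6, 7, 8, 9, 10} are all mutually reachable — one SCC of size 11.
That gives 1 strongly connected component.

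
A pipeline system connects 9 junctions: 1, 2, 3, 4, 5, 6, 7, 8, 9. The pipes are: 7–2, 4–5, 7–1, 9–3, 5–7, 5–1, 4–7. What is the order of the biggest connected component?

6 is isolated — a component by itself.
8 is isolated — a component by itself.
Starting from 3 we can reach 3, 9. That is one component of size 2.
Starting from 1 we can reach 1, 2, 4, 5, 7. That is one component of size 5.
The largest has 5 vertices.

5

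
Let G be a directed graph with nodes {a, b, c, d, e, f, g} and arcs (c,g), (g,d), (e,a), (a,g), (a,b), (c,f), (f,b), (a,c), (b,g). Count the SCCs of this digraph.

7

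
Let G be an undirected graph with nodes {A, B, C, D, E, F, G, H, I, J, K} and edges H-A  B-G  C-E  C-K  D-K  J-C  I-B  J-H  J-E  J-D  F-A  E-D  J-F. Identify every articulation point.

B, J

Removing B increases the component count from 2 to 3, so B is a cut vertex.
Removing J increases the component count from 2 to 3, so J is a cut vertex.
By contrast removing I leaves 2 components; it is not a cut vertex. No other vertex is a cut vertex either.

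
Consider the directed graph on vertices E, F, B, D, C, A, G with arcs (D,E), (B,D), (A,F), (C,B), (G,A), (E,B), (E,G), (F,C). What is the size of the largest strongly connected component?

7

{A, B, C, D, E, F, G} are all mutually reachable — one SCC of size 7.
The largest has 7 vertices.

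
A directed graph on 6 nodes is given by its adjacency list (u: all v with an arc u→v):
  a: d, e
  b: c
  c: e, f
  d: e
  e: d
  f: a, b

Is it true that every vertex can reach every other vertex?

There is no directed path from a to b, so the graph is not strongly connected.

No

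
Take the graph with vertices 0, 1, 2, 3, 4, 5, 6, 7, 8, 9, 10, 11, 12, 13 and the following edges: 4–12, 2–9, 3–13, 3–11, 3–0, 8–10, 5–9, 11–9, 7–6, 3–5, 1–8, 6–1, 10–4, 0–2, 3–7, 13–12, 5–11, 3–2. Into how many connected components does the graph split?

Starting from 0 we can reach 0, 1, 2, 3, 4, 5, 6, 7, 8, 9, 10, 11, 12, 13. That is one component of size 14.
Total: 1 component.

1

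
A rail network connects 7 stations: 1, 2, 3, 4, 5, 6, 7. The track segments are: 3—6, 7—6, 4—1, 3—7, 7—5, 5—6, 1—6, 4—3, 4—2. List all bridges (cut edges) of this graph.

The edges on the cycle 4-1-6-7-3-4 are not bridges since each lies on that cycle.
But removing 4—2 disconnects 4 from 2 — this is a bridge.

2-4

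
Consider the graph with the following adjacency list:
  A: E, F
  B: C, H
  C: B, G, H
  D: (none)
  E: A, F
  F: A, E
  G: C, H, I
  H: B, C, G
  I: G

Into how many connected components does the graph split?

D is isolated — a component by itself.
Starting from A we can reach A, E, F. That is one component of size 3.
Starting from B we can reach B, C, G, H, I. That is one component of size 5.
Total: 3 components.

3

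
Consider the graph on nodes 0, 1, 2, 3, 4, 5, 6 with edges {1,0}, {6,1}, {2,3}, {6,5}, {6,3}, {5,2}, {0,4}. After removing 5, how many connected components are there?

With 5 gone, the remaining components are: {0, 1, 2, 3, 4, 6}.
That is 1 component.

1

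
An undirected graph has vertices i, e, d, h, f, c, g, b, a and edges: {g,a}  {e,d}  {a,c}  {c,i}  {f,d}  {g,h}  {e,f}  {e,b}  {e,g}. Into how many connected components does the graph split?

Starting from a we can reach a, b, c, d, e, f, g, h, i. That is one component of size 9.
Total: 1 component.

1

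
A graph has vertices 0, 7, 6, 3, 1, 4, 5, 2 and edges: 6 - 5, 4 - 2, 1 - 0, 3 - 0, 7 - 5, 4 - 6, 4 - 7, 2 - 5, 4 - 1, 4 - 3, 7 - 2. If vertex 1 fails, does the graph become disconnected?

Deleting 1 leaves 1 component (was 1) (its neighbors 0, 4 remain connected to each other), so 1 is not a cut vertex.

No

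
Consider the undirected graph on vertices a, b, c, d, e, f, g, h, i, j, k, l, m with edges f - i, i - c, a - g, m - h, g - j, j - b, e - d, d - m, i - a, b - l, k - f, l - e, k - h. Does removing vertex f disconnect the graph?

Deleting f leaves 1 component (was 1) (its neighbors i, k remain connected to each other), so f is not a cut vertex.

No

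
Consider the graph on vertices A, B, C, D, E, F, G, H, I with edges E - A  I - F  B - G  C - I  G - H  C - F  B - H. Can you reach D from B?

The component containing B is {B, G, H}, and D is not in it.

No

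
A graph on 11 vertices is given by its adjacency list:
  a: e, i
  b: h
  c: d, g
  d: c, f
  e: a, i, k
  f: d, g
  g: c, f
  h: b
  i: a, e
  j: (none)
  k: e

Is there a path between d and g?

From d we can reach c, d, f, g, which includes g.

Yes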